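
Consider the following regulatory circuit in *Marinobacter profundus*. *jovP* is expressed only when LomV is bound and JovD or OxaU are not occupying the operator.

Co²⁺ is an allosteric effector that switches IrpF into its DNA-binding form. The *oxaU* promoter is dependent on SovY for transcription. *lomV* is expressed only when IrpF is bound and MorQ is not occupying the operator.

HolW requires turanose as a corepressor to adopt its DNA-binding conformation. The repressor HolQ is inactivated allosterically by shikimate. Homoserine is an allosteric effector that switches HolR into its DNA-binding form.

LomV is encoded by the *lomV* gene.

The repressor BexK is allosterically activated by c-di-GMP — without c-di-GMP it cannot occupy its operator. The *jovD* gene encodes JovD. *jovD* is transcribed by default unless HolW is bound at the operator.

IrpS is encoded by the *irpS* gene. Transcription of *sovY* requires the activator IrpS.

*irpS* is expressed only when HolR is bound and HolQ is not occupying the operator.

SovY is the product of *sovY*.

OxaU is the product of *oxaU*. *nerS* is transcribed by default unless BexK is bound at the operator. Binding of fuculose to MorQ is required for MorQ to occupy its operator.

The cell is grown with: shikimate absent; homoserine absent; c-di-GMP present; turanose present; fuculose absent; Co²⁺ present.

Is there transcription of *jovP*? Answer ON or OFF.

ON

Turanose is present, so HolW is active.
With repressor HolW bound, *jovD* is not transcribed.
So JovD is not produced.
Fuculose is absent, so MorQ is inactive.
Co²⁺ is present, so IrpF is active.
No repressor is bound and IrpF is active, so *lomV* is transcribed.
So LomV is produced and active.
Shikimate is absent, so HolQ is active.
Homoserine is absent, so HolR is inactive.
With repressor HolQ bound, *irpS* is not transcribed.
So IrpS is not produced.
Required activator IrpS is absent, so *sovY* is not transcribed.
So SovY is not produced.
Required activator SovY is absent, so *oxaU* is not transcribed.
So OxaU is not produced.
No repressor is bound and LomV is active, so *jovP* is transcribed.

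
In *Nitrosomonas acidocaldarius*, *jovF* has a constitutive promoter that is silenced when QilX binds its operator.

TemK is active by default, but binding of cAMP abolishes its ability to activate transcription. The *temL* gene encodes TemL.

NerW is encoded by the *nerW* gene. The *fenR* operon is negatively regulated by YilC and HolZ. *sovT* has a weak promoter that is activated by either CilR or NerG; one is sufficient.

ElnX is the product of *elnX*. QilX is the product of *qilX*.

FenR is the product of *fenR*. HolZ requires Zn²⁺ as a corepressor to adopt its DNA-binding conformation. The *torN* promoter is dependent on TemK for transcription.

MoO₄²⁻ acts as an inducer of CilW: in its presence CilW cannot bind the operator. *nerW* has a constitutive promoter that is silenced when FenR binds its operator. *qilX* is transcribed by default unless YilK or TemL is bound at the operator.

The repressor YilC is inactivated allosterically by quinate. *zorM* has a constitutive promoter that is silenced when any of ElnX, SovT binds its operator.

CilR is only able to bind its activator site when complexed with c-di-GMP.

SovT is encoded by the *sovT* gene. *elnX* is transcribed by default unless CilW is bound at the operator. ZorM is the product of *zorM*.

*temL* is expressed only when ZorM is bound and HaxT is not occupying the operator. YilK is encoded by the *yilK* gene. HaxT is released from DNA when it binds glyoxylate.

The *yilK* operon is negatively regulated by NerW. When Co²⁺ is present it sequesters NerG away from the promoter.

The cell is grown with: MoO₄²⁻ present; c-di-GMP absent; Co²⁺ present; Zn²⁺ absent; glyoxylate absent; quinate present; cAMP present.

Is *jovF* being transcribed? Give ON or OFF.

ON

Quinate is present, so YilC is inactive.
Zn²⁺ is absent, so HolZ is inactive.
With no repressor bound, *fenR* is transcribed.
So FenR is produced and active.
With repressor FenR bound, *nerW* is not transcribed.
So NerW is not produced.
With no repressor bound, *yilK* is transcribed.
So YilK is produced and active.
Glyoxylate is absent, so HaxT is active.
MoO₄²⁻ is present, so CilW is inactive.
With no repressor bound, *elnX* is transcribed.
So ElnX is produced and active.
c-di-GMP is absent, so CilR is inactive.
Co²⁺ is present, so NerG is inactive.
No activator is available at the *sovT* promoter, so *sovT* is not transcribed.
So SovT is not produced.
With repressor ElnX bound, *zorM* is not transcribed.
So ZorM is not produced.
With repressor HaxT bound, *temL* is not transcribed.
So TemL is not produced.
With repressor YilK bound, *qilX* is not transcribed.
So QilX is not produced.
With no repressor bound, *jovF* is transcribed.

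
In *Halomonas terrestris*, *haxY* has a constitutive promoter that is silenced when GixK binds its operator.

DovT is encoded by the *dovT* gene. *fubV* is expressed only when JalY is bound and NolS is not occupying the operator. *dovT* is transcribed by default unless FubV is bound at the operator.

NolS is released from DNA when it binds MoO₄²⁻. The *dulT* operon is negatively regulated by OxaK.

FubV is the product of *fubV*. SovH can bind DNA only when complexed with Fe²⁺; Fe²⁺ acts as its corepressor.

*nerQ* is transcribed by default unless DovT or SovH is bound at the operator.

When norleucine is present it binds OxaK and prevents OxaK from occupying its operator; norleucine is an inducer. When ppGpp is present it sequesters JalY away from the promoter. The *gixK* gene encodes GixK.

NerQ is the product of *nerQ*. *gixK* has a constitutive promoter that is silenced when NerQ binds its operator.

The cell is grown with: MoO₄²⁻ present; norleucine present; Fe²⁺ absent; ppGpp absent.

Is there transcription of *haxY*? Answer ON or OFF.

ON

ppGpp is absent, so JalY is active.
MoO₄²⁻ is present, so NolS is inactive.
No repressor is bound and JalY is active, so *fubV* is transcribed.
So FubV is produced and active.
With repressor FubV bound, *dovT* is not transcribed.
So DovT is not produced.
Fe²⁺ is absent, so SovH is inactive.
With no repressor bound, *nerQ* is transcribed.
So NerQ is produced and active.
With repressor NerQ bound, *gixK* is not transcribed.
So GixK is not produced.
With no repressor bound, *haxY* is transcribed.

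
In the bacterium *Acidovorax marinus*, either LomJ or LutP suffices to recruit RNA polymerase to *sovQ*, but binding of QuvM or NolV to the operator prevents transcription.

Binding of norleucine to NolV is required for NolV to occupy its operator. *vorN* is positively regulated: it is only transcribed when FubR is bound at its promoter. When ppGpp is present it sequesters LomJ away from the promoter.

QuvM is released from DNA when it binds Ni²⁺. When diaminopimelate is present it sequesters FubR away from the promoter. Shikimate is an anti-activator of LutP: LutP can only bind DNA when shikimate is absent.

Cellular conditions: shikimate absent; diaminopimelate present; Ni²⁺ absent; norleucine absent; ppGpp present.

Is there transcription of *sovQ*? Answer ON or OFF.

ppGpp is present, so LomJ is inactive.
Ni²⁺ is absent, so QuvM is active.
Norleucine is absent, so NolV is inactive.
Shikimate is absent, so LutP is active.
With repressor QuvM bound, *sovQ* is not transcribed.

OFF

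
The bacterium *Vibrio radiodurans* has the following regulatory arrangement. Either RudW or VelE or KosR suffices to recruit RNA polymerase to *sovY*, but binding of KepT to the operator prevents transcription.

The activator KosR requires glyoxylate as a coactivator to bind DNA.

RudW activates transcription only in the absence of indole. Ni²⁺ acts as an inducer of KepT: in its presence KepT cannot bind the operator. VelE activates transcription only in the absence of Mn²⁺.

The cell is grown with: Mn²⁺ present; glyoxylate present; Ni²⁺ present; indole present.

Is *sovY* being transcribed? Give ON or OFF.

Indole is present, so RudW is inactive.
Mn²⁺ is present, so VelE is inactive.
Glyoxylate is present, so KosR is active.
Ni²⁺ is present, so KepT is inactive.
Activator KosR is present, so *sovY* is transcribed.

ON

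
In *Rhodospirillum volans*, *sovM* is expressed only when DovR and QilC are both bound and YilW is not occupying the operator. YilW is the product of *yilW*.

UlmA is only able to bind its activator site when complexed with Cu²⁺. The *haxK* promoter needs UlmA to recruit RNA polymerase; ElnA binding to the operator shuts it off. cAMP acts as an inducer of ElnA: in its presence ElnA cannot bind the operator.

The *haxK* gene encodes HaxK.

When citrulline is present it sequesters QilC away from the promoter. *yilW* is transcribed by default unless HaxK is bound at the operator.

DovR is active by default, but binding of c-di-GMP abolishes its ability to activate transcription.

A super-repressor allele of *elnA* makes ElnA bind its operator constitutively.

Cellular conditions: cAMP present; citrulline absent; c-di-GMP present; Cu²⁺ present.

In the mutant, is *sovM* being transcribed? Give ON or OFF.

OFF

ElnA is constitutively active in this strain.
Cu²⁺ is present, so UlmA is active.
With repressor ElnA bound, *haxK* is not transcribed.
So HaxK is not produced.
With no repressor bound, *yilW* is transcribed.
So YilW is produced and active.
c-di-GMP is present, so DovR is inactive.
Citrulline is absent, so QilC is active.
With repressor YilW bound, *sovM* is not transcribed.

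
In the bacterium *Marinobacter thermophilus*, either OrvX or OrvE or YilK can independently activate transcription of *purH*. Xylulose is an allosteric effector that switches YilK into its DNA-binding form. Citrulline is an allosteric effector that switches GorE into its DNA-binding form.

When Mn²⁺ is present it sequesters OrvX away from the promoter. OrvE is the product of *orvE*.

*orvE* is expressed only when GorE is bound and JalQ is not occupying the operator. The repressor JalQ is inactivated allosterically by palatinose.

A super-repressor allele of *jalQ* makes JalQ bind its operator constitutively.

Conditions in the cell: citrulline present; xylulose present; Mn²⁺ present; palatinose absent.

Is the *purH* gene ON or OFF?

Mn²⁺ is present, so OrvX is inactive.
JalQ is constitutively active in this strain.
Citrulline is present, so GorE is active.
With repressor JalQ bound, *orvE* is not transcribed.
So OrvE is not produced.
Xylulose is present, so YilK is active.
Activator YilK is present, so *purH* is transcribed.

ON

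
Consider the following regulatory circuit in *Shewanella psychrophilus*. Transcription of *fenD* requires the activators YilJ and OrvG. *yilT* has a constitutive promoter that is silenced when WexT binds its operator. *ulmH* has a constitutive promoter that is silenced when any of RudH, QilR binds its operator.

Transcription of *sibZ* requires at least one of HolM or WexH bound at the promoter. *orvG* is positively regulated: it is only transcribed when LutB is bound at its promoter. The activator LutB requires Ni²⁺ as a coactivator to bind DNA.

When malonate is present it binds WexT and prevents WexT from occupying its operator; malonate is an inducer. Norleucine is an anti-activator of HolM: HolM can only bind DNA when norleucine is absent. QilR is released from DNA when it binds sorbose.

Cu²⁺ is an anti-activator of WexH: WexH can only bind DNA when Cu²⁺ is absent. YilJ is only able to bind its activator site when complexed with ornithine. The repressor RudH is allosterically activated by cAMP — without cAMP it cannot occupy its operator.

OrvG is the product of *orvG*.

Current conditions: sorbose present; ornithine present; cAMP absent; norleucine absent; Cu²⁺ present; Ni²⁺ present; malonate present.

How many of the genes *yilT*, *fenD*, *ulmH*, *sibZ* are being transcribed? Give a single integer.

4

Malonate is present, so WexT is inactive.
With no repressor bound, *yilT* is transcribed.
→ *yilT* is ON.
Ornithine is present, so YilJ is active.
Ni²⁺ is present, so LutB is active.
No repressor is bound and LutB is active, so *orvG* is transcribed.
So OrvG is produced and active.
No repressor is bound and YilJ and OrvG are active, so *fenD* is transcribed.
→ *fenD* is ON.
cAMP is absent, so RudH is inactive.
Sorbose is present, so QilR is inactive.
With no repressor bound, *ulmH* is transcribed.
→ *ulmH* is ON.
Norleucine is absent, so HolM is active.
Cu²⁺ is present, so WexH is inactive.
Activator HolM is present, so *sibZ* is transcribed.
→ *sibZ* is ON.
4 of the 4 genes are transcribed.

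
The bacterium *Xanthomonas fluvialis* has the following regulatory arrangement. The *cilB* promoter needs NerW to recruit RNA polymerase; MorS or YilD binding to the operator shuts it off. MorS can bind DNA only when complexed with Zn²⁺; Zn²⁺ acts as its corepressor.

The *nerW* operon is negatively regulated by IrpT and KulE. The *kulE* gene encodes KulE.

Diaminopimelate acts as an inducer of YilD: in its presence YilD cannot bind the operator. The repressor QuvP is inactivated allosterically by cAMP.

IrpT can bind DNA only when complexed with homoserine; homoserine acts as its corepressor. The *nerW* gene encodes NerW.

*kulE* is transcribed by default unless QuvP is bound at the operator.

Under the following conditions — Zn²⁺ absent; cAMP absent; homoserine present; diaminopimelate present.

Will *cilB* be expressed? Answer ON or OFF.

Zn²⁺ is absent, so MorS is inactive.
Homoserine is present, so IrpT is active.
cAMP is absent, so QuvP is active.
With repressor QuvP bound, *kulE* is not transcribed.
So KulE is not produced.
With repressor IrpT bound, *nerW* is not transcribed.
So NerW is not produced.
Diaminopimelate is present, so YilD is inactive.
Required activator NerW is absent, so *cilB* is not transcribed.

OFF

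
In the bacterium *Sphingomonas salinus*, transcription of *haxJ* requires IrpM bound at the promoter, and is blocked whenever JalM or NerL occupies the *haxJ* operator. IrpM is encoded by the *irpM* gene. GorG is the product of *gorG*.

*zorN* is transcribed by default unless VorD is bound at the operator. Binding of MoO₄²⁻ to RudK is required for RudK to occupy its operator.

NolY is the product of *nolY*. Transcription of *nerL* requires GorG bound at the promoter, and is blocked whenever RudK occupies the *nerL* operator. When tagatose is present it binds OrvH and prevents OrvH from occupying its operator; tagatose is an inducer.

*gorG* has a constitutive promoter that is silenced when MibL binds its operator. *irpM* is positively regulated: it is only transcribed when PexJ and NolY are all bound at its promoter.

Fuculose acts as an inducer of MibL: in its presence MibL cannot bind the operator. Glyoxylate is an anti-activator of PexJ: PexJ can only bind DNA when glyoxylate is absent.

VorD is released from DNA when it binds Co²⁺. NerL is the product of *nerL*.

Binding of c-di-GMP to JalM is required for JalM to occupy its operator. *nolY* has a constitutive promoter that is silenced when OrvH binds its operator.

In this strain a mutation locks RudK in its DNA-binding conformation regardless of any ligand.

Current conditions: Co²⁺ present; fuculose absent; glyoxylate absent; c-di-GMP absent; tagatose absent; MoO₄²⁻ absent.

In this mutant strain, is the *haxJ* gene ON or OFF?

OFF

c-di-GMP is absent, so JalM is inactive.
RudK is constitutively active in this strain.
Fuculose is absent, so MibL is active.
With repressor MibL bound, *gorG* is not transcribed.
So GorG is not produced.
With repressor RudK bound, *nerL* is not transcribed.
So NerL is not produced.
Glyoxylate is absent, so PexJ is active.
Tagatose is absent, so OrvH is active.
With repressor OrvH bound, *nolY* is not transcribed.
So NolY is not produced.
Required activator NolY is absent, so *irpM* is not transcribed.
So IrpM is not produced.
Required activator IrpM is absent, so *haxJ* is not transcribed.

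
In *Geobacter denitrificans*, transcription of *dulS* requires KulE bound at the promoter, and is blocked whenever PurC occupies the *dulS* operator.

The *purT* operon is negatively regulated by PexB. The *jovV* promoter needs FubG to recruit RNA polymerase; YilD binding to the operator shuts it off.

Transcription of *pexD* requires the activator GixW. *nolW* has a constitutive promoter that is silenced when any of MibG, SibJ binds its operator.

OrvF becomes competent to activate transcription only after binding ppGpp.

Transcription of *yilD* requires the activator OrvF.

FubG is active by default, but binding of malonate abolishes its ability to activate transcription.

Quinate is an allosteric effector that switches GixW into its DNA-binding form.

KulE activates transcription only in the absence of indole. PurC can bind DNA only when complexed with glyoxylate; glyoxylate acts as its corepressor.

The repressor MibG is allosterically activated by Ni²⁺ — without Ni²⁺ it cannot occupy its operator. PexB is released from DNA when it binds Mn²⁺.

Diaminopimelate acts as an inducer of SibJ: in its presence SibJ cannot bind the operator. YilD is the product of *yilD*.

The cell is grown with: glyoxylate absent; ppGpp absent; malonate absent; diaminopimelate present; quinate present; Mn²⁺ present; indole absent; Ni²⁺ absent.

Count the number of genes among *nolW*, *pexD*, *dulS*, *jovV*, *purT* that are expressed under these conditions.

Ni²⁺ is absent, so MibG is inactive.
Diaminopimelate is present, so SibJ is inactive.
With no repressor bound, *nolW* is transcribed.
→ *nolW* is ON.
Quinate is present, so GixW is active.
No repressor is bound and GixW is active, so *pexD* is transcribed.
→ *pexD* is ON.
Glyoxylate is absent, so PurC is inactive.
Indole is absent, so KulE is active.
No repressor is bound and KulE is active, so *dulS* is transcribed.
→ *dulS* is ON.
Malonate is absent, so FubG is active.
ppGpp is absent, so OrvF is inactive.
Required activator OrvF is absent, so *yilD* is not transcribed.
So YilD is not produced.
No repressor is bound and FubG is active, so *jovV* is transcribed.
→ *jovV* is ON.
Mn²⁺ is present, so PexB is inactive.
With no repressor bound, *purT* is transcribed.
→ *purT* is ON.
5 of the 5 genes are transcribed.

5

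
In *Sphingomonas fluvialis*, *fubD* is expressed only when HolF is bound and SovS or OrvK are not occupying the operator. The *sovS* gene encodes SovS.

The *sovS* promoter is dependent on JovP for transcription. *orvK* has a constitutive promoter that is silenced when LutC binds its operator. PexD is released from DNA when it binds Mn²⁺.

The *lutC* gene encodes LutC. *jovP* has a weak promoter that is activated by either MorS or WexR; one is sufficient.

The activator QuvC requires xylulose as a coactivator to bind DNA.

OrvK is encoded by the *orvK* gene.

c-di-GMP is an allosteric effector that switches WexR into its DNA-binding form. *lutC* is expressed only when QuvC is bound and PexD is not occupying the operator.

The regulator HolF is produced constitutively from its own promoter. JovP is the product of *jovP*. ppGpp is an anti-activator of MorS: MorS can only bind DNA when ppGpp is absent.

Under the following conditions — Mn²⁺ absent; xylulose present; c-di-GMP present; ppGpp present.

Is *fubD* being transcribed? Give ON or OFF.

HolF is produced constitutively and is active.
ppGpp is present, so MorS is inactive.
c-di-GMP is present, so WexR is active.
Activator WexR is present, so *jovP* is transcribed.
So JovP is produced and active.
No repressor is bound and JovP is active, so *sovS* is transcribed.
So SovS is produced and active.
Mn²⁺ is absent, so PexD is active.
Xylulose is present, so QuvC is active.
With repressor PexD bound, *lutC* is not transcribed.
So LutC is not produced.
With no repressor bound, *orvK* is transcribed.
So OrvK is produced and active.
With repressor SovS bound, *fubD* is not transcribed.

OFF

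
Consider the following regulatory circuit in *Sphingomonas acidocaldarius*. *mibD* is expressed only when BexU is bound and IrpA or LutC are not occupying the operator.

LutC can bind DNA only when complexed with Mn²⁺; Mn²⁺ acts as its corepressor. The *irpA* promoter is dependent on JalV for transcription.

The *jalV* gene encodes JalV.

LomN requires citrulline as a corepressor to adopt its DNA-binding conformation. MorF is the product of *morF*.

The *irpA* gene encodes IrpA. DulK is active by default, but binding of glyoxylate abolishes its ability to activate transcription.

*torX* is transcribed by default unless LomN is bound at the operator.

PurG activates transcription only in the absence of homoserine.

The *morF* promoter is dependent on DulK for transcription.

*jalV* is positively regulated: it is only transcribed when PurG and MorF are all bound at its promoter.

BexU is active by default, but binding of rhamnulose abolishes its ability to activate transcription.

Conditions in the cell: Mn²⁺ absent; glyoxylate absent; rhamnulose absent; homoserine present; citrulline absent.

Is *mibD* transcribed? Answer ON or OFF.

Rhamnulose is absent, so BexU is active.
Homoserine is present, so PurG is inactive.
Glyoxylate is absent, so DulK is active.
No repressor is bound and DulK is active, so *morF* is transcribed.
So MorF is produced and active.
Required activator PurG is absent, so *jalV* is not transcribed.
So JalV is not produced.
Required activator JalV is absent, so *irpA* is not transcribed.
So IrpA is not produced.
Mn²⁺ is absent, so LutC is inactive.
No repressor is bound and BexU is active, so *mibD* is transcribed.

ON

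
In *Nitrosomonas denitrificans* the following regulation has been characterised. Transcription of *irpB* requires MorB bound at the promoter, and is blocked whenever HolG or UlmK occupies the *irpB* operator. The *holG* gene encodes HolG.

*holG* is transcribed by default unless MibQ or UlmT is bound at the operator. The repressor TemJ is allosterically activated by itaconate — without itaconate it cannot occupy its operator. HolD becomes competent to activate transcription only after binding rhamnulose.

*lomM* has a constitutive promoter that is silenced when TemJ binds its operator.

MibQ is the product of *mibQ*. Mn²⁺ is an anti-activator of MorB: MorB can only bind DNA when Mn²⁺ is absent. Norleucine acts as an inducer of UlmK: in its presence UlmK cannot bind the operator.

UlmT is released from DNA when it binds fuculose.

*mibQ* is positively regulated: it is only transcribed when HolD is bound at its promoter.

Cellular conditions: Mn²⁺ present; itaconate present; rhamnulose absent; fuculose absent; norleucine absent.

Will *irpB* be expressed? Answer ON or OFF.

Mn²⁺ is present, so MorB is inactive.
Rhamnulose is absent, so HolD is inactive.
Required activator HolD is absent, so *mibQ* is not transcribed.
So MibQ is not produced.
Fuculose is absent, so UlmT is active.
With repressor UlmT bound, *holG* is not transcribed.
So HolG is not produced.
Norleucine is absent, so UlmK is active.
With repressor UlmK bound, *irpB* is not transcribed.

OFF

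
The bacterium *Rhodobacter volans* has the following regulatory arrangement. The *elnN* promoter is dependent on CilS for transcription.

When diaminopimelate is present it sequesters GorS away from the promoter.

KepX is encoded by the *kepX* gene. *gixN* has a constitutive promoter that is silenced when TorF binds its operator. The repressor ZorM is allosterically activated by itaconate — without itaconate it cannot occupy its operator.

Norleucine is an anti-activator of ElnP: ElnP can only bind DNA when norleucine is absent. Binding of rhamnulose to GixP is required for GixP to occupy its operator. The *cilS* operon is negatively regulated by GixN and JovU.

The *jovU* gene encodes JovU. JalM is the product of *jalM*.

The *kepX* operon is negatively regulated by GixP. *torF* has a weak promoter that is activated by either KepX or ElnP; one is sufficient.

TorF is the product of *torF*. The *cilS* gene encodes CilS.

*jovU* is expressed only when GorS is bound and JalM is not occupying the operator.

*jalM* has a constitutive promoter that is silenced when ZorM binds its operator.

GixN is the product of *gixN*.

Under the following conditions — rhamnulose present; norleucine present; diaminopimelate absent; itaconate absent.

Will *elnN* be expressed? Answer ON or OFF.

OFF

Rhamnulose is present, so GixP is active.
With repressor GixP bound, *kepX* is not transcribed.
So KepX is not produced.
Norleucine is present, so ElnP is inactive.
No activator is available at the *torF* promoter, so *torF* is not transcribed.
So TorF is not produced.
With no repressor bound, *gixN* is transcribed.
So GixN is produced and active.
Itaconate is absent, so ZorM is inactive.
With no repressor bound, *jalM* is transcribed.
So JalM is produced and active.
Diaminopimelate is absent, so GorS is active.
With repressor JalM bound, *jovU* is not transcribed.
So JovU is not produced.
With repressor GixN bound, *cilS* is not transcribed.
So CilS is not produced.
Required activator CilS is absent, so *elnN* is not transcribed.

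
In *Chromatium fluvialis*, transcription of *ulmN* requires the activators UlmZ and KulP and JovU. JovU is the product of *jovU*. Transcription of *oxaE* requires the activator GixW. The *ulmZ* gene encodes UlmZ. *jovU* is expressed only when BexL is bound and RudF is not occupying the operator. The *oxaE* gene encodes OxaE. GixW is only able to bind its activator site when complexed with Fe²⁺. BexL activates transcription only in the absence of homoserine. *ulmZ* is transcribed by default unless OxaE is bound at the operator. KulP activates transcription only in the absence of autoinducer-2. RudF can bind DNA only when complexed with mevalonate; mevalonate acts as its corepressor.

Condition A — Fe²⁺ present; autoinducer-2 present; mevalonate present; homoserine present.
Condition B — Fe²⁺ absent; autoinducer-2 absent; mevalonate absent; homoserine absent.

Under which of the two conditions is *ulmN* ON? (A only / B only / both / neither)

Condition A:
Fe²⁺ is present, so GixW is active.
No repressor is bound and GixW is active, so *oxaE* is transcribed.
So OxaE is produced and active.
With repressor OxaE bound, *ulmZ* is not transcribed.
So UlmZ is not produced.
Autoinducer-2 is present, so KulP is inactive.
Mevalonate is present, so RudF is active.
Homoserine is present, so BexL is inactive.
With repressor RudF bound, *jovU* is not transcribed.
So JovU is not produced.
Required activator UlmZ is absent, so *ulmN* is not transcribed.
→ *ulmN* is OFF in A.
Condition B:
Fe²⁺ is absent, so GixW is inactive.
Required activator GixW is absent, so *oxaE* is not transcribed.
So OxaE is not produced.
With no repressor bound, *ulmZ* is transcribed.
So UlmZ is produced and active.
Autoinducer-2 is absent, so KulP is active.
Mevalonate is absent, so RudF is inactive.
Homoserine is absent, so BexL is active.
No repressor is bound and BexL is active, so *jovU* is transcribed.
So JovU is produced and active.
No repressor is bound and UlmZ and KulP and JovU are active, so *ulmN* is transcribed.
→ *ulmN* is ON in B.

B only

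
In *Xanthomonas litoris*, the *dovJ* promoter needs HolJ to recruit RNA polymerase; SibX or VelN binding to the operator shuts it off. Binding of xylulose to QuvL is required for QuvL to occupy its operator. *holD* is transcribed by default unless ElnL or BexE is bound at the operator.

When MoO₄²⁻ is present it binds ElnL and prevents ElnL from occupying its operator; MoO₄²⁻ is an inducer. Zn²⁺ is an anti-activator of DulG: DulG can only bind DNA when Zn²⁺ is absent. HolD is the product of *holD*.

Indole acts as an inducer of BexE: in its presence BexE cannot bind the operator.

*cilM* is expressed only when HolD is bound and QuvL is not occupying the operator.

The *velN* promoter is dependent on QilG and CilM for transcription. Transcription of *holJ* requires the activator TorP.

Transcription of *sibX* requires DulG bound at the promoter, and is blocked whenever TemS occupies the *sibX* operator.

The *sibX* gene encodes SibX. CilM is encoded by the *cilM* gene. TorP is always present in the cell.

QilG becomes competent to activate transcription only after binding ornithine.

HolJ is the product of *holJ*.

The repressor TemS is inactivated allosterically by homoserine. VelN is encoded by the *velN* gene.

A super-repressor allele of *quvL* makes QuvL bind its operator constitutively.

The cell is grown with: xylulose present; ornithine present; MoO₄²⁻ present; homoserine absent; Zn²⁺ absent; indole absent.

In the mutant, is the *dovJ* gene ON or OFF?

ON

Homoserine is absent, so TemS is active.
Zn²⁺ is absent, so DulG is active.
With repressor TemS bound, *sibX* is not transcribed.
So SibX is not produced.
TorP is produced constitutively and is active.
No repressor is bound and TorP is active, so *holJ* is transcribed.
So HolJ is produced and active.
Ornithine is present, so QilG is active.
MoO₄²⁻ is present, so ElnL is inactive.
Indole is absent, so BexE is active.
With repressor BexE bound, *holD* is not transcribed.
So HolD is not produced.
QuvL is constitutively active in this strain.
With repressor QuvL bound, *cilM* is not transcribed.
So CilM is not produced.
Required activator CilM is absent, so *velN* is not transcribed.
So VelN is not produced.
No repressor is bound and HolJ is active, so *dovJ* is transcribed.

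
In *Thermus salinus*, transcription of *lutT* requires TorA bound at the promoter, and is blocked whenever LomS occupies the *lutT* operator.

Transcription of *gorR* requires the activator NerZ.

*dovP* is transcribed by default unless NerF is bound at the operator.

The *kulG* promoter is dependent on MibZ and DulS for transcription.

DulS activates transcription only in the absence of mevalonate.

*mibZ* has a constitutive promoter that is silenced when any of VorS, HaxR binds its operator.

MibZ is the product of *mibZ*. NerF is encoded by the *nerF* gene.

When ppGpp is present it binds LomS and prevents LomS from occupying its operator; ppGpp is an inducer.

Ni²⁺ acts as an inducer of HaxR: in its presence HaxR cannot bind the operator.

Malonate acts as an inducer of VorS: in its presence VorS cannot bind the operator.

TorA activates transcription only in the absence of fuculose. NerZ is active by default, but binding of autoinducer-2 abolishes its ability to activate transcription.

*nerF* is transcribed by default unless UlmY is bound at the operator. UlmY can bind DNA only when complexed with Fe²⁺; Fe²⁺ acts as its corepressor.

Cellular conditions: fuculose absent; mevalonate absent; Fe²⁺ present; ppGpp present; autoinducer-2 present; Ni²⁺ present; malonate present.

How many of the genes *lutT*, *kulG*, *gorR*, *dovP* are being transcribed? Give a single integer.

ppGpp is present, so LomS is inactive.
Fuculose is absent, so TorA is active.
No repressor is bound and TorA is active, so *lutT* is transcribed.
→ *lutT* is ON.
Malonate is present, so VorS is inactive.
Ni²⁺ is present, so HaxR is inactive.
With no repressor bound, *mibZ* is transcribed.
So MibZ is produced and active.
Mevalonate is absent, so DulS is active.
No repressor is bound and MibZ and DulS are active, so *kulG* is transcribed.
→ *kulG* is ON.
Autoinducer-2 is present, so NerZ is inactive.
Required activator NerZ is absent, so *gorR* is not transcribed.
→ *gorR* is OFF.
Fe²⁺ is present, so UlmY is active.
With repressor UlmY bound, *nerF* is not transcribed.
So NerF is not produced.
With no repressor bound, *dovP* is transcribed.
→ *dovP* is ON.
3 of the 4 genes are transcribed.

3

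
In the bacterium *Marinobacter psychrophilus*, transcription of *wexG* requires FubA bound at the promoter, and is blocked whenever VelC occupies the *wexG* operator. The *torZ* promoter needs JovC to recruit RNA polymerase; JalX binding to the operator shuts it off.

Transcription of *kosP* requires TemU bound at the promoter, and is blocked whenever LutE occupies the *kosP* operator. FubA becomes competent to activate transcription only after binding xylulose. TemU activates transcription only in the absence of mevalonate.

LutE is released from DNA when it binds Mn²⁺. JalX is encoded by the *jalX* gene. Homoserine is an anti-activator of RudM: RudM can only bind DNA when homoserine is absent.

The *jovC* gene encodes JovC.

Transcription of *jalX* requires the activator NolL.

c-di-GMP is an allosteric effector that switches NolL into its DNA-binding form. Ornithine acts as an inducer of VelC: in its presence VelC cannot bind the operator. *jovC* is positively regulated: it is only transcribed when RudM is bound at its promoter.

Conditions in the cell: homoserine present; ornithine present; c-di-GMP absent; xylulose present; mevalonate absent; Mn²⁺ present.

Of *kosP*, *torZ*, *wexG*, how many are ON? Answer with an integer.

2

Mn²⁺ is present, so LutE is inactive.
Mevalonate is absent, so TemU is active.
No repressor is bound and TemU is active, so *kosP* is transcribed.
→ *kosP* is ON.
Homoserine is present, so RudM is inactive.
Required activator RudM is absent, so *jovC* is not transcribed.
So JovC is not produced.
c-di-GMP is absent, so NolL is inactive.
Required activator NolL is absent, so *jalX* is not transcribed.
So JalX is not produced.
Required activator JovC is absent, so *torZ* is not transcribed.
→ *torZ* is OFF.
Ornithine is present, so VelC is inactive.
Xylulose is present, so FubA is active.
No repressor is bound and FubA is active, so *wexG* is transcribed.
→ *wexG* is ON.
2 of the 3 genes are transcribed.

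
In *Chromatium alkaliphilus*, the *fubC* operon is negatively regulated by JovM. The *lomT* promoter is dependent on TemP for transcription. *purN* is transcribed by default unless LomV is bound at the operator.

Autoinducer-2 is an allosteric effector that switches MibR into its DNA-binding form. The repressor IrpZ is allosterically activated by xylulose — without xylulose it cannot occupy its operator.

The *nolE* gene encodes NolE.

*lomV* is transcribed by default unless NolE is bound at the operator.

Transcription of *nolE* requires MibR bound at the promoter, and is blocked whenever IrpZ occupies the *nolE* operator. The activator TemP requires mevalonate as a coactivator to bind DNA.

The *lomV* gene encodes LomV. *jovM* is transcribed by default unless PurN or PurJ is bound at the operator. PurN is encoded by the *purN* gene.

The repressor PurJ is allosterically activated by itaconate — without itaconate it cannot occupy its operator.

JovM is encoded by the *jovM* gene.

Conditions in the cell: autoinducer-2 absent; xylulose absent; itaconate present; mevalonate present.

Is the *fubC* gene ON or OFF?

Xylulose is absent, so IrpZ is inactive.
Autoinducer-2 is absent, so MibR is inactive.
Required activator MibR is absent, so *nolE* is not transcribed.
So NolE is not produced.
With no repressor bound, *lomV* is transcribed.
So LomV is produced and active.
With repressor LomV bound, *purN* is not transcribed.
So PurN is not produced.
Itaconate is present, so PurJ is active.
With repressor PurJ bound, *jovM* is not transcribed.
So JovM is not produced.
With no repressor bound, *fubC* is transcribed.

ON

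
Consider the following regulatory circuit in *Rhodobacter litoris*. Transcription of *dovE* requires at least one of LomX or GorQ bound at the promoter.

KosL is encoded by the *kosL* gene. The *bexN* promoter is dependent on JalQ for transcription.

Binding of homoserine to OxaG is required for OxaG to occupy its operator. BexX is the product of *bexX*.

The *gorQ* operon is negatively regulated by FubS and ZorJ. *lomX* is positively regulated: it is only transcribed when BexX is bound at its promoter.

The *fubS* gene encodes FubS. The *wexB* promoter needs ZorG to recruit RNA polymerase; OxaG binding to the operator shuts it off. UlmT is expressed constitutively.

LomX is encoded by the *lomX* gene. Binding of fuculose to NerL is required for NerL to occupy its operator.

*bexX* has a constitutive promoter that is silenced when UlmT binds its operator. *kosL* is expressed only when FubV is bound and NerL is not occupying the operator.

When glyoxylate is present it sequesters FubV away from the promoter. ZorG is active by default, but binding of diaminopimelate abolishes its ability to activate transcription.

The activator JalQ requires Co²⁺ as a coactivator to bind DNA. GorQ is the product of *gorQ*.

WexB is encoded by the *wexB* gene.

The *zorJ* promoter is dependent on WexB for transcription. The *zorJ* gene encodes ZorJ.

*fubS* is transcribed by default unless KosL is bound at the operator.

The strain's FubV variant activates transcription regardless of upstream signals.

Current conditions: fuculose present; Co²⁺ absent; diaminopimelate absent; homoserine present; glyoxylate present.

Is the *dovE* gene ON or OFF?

OFF

UlmT is produced constitutively and is active.
With repressor UlmT bound, *bexX* is not transcribed.
So BexX is not produced.
Required activator BexX is absent, so *lomX* is not transcribed.
So LomX is not produced.
FubV is constitutively active in this strain.
Fuculose is present, so NerL is active.
With repressor NerL bound, *kosL* is not transcribed.
So KosL is not produced.
With no repressor bound, *fubS* is transcribed.
So FubS is produced and active.
Diaminopimelate is absent, so ZorG is active.
Homoserine is present, so OxaG is active.
With repressor OxaG bound, *wexB* is not transcribed.
So WexB is not produced.
Required activator WexB is absent, so *zorJ* is not transcribed.
So ZorJ is not produced.
With repressor FubS bound, *gorQ* is not transcribed.
So GorQ is not produced.
No activator is available at the *dovE* promoter, so *dovE* is not transcribed.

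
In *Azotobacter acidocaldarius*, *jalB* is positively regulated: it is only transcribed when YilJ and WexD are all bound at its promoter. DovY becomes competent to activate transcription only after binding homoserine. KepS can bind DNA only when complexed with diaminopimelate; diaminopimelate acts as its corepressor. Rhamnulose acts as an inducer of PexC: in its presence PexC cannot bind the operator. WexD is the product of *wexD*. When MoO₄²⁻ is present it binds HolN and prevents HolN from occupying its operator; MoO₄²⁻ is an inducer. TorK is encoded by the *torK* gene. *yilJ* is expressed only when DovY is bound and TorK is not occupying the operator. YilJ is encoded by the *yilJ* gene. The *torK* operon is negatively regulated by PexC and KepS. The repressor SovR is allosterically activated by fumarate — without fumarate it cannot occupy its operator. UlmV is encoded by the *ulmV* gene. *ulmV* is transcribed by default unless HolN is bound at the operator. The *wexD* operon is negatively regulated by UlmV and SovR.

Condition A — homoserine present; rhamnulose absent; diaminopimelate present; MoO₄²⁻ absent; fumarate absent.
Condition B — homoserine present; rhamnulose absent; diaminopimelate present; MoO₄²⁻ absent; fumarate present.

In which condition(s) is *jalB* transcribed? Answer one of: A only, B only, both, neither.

A only

Condition A:
Homoserine is present, so DovY is active.
Rhamnulose is absent, so PexC is active.
Diaminopimelate is present, so KepS is active.
With repressor PexC bound, *torK* is not transcribed.
So TorK is not produced.
No repressor is bound and DovY is active, so *yilJ* is transcribed.
So YilJ is produced and active.
MoO₄²⁻ is absent, so HolN is active.
With repressor HolN bound, *ulmV* is not transcribed.
So UlmV is not produced.
Fumarate is absent, so SovR is inactive.
With no repressor bound, *wexD* is transcribed.
So WexD is produced and active.
No repressor is bound and YilJ and WexD are active, so *jalB* is transcribed.
→ *jalB* is ON in A.
Condition B:
Homoserine is present, so DovY is active.
Rhamnulose is absent, so PexC is active.
Diaminopimelate is present, so KepS is active.
With repressor PexC bound, *torK* is not transcribed.
So TorK is not produced.
No repressor is bound and DovY is active, so *yilJ* is transcribed.
So YilJ is produced and active.
MoO₄²⁻ is absent, so HolN is active.
With repressor HolN bound, *ulmV* is not transcribed.
So UlmV is not produced.
Fumarate is present, so SovR is active.
With repressor SovR bound, *wexD* is not transcribed.
So WexD is not produced.
Required activator WexD is absent, so *jalB* is not transcribed.
→ *jalB* is OFF in B.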